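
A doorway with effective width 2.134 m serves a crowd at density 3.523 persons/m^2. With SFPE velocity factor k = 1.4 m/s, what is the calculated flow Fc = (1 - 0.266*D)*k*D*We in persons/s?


1 - 0.266*D = 1 - 0.266*3.523 = 0.062882
Fs = 0.062882 * 1.4 * 3.523 = 0.31015 persons/(s*m)
Fc = 0.31015 * 2.134 = 0.66185 persons/s

0.66185 persons/s


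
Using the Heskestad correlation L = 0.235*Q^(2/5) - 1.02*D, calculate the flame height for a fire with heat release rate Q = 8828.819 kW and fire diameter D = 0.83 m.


Q^(2/5) = 37.876
0.235 * Q^(2/5) = 8.9008
1.02 * D = 0.84660
L = 8.0542 m

8.0542 m


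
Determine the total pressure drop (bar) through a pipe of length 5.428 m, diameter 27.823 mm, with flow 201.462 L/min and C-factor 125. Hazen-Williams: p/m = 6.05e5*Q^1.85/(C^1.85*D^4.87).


Q^1.85 = 18313
C^1.85 = 7573.3
D^4.87 = 1.0820e+07
p/m = 0.13520 bar/m
p_total = 0.13520 * 5.428 = 0.73387 bar

0.73387 bar


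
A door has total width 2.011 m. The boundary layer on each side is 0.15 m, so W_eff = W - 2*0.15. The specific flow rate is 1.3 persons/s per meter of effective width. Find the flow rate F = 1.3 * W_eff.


W_eff = 2.011 - 0.30 = 1.711 m
F = 1.3 * 1.711 = 2.2243 persons/s

2.2243 persons/s


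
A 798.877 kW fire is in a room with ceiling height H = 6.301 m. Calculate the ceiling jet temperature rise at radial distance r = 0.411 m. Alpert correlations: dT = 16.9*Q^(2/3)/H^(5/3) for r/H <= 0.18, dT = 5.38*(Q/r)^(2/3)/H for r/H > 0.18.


r/H = 0.411 / 6.301 = 0.065228
r/H <= 0.18, so dT = 16.9*Q^(2/3)/H^(5/3)
Q^(2/3) = 86.097
H^(5/3) = 21.496
dT = 16.9 * 86.097 / 21.496 = 67.690 K

67.690 K


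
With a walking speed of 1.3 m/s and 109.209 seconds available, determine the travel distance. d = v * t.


d = 1.3 * 109.209 = 141.97 m

141.97 m


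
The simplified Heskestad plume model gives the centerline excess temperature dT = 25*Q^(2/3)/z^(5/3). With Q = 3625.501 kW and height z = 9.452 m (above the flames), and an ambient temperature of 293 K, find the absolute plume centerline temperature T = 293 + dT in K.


Q^(2/3) = 236.00
z^(5/3) = 42.254
dT = 25 * 236.00 / 42.254 = 139.63 K
T = 293 + 139.63 = 432.63 K

432.63 K


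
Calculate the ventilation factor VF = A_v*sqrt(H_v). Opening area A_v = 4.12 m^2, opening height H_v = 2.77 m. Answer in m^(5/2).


sqrt(H_v) = 1.6643
VF = 4.12 * 1.6643 = 6.8570 m^(5/2)

6.8570 m^(5/2)


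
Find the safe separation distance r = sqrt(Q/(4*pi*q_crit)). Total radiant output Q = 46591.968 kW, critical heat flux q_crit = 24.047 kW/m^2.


4*pi*q_crit = 302.18
Q/(4*pi*q_crit) = 154.18
r = sqrt(154.18) = 12.417 m

12.417 m


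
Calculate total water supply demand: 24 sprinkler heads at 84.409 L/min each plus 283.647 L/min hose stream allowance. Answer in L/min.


Sprinkler demand = 24 * 84.409 = 2025.816 L/min
Total = 2025.816 + 283.647 = 2309.463 L/min

2309.463 L/min


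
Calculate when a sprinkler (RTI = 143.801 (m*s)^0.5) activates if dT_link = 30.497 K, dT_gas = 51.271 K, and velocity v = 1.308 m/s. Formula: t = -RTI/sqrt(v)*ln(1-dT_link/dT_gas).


dT_link/dT_gas = 0.59482
ln(1 - 0.59482) = -0.90342
t = -143.801 / sqrt(1.308) * -0.90342 = 113.59 s

113.59 s


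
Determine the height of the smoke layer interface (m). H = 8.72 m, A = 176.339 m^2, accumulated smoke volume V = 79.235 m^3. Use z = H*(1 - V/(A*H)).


V/(A*H) = 0.051529
1 - 0.051529 = 0.94847
z = 8.72 * 0.94847 = 8.2707 m

8.2707 m


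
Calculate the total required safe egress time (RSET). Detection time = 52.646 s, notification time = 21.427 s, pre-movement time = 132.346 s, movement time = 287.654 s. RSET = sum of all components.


Total = 52.646 + 21.427 + 132.346 + 287.654 = 494.073 s

494.073 s


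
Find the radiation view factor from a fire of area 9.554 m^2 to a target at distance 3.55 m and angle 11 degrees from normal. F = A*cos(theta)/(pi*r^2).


cos(11 deg) = 0.98163
pi*r^2 = 39.592
F = 9.554 * 0.98163 / 39.592 = 0.23688

0.23688


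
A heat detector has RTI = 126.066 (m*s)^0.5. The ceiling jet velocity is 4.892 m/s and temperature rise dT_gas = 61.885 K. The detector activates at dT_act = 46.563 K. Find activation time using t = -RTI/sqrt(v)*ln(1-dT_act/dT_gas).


dT_act/dT_gas = 0.75241
ln(1 - 0.75241) = -1.3960
t = -126.066 / sqrt(4.892) * -1.3960 = 79.568 s

79.568 s


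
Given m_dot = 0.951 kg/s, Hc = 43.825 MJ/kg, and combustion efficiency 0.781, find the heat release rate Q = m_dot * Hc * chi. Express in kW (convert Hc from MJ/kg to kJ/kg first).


Hc = 43.825 MJ/kg = 43.825 * 1000 kJ/kg = 43825 kJ/kg
Q = 0.951 kg/s * 43825 kJ/kg * 0.781 = 32550 kW

32550 kW


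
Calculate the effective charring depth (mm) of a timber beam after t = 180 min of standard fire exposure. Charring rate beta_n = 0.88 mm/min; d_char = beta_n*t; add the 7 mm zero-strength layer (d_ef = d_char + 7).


d_char = 0.88 * 180 = 158.4 mm
d_ef = 158.4 + 1.0*7 = 165.4 mm

165.4 mm


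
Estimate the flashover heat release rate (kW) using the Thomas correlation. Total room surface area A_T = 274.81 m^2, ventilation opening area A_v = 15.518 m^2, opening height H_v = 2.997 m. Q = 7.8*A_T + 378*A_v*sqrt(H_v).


7.8*A_T = 2143.518
sqrt(H_v) = 1.7312
378*A_v*sqrt(H_v) = 10155
Q = 2143.518 + 10155 = 12298 kW

12298 kW


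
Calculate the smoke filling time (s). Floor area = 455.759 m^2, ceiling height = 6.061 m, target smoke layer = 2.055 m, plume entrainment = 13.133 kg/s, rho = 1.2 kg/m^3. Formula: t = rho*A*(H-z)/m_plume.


H - z = 4.006 m
t = 1.2 * 455.759 * 4.006 / 13.133 = 166.83 s

166.83 s


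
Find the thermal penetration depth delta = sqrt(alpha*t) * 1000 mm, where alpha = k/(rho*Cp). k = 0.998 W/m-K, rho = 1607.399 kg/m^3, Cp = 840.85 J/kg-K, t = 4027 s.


alpha = 0.998 / (1607.399 * 840.85) = 7.3839e-07 m^2/s
alpha * t = 0.0029735
delta = sqrt(0.0029735) * 1000 = 54.530 mm

54.530 mm


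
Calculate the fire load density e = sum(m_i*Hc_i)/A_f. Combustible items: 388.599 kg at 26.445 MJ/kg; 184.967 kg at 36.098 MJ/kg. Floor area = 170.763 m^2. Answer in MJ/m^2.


Total energy = 388.599*26.445 + 184.967*36.098
= 10276.50 + 6676.939
= 16953.44 MJ
e = 16953.44 / 170.763 = 99.281 MJ/m^2

99.281 MJ/m^2


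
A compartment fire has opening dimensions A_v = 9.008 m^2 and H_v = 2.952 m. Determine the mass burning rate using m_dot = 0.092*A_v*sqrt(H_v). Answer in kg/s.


sqrt(H_v) = 1.7181
m_dot = 0.092 * 9.008 * 1.7181 = 1.4239 kg/s

1.4239 kg/s


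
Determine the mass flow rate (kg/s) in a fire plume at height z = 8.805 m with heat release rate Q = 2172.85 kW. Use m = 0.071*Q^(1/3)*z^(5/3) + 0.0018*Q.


Q^(1/3) = 12.952
z^(5/3) = 37.545
First term = 0.071 * 12.952 * 37.545 = 34.526
Second term = 0.0018 * 2172.85 = 3.9111
m = 38.437 kg/s

38.437 kg/s


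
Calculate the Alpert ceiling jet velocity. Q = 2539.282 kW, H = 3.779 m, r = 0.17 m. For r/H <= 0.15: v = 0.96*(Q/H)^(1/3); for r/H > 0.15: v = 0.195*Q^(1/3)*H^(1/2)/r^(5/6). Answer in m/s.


r/H = 0.17 / 3.779 = 0.044985
r/H <= 0.15, so v = 0.96*(Q/H)^(1/3)
Q/H = 671.95
(Q/H)^(1/3) = 8.7588
v = 0.96 * 8.7588 = 8.4084 m/s

8.4084 m/s


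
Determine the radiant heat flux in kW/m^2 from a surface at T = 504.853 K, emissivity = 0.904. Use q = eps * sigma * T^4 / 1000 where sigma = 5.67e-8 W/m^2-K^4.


T^4 = 6.4962e+10
q = 0.904 * 5.67e-8 * 6.4962e+10 / 1000 = 3.3297 kW/m^2

3.3297 kW/m^2


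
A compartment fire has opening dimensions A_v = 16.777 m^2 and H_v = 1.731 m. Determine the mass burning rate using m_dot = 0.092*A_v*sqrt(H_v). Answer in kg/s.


sqrt(H_v) = 1.3157
m_dot = 0.092 * 16.777 * 1.3157 = 2.0307 kg/s

2.0307 kg/s


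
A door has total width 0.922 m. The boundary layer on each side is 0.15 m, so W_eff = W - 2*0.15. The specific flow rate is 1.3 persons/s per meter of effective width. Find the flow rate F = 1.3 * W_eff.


W_eff = 0.922 - 0.30 = 0.622 m
F = 1.3 * 0.622 = 0.80860 persons/s

0.80860 persons/s


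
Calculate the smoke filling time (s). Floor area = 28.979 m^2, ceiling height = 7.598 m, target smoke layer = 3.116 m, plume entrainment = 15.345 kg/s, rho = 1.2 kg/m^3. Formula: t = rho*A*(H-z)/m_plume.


H - z = 4.482 m
t = 1.2 * 28.979 * 4.482 / 15.345 = 10.157 s

10.157 s


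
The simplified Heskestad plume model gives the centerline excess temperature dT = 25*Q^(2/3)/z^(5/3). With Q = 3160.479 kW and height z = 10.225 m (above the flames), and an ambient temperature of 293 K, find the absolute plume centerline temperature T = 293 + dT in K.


Q^(2/3) = 215.36
z^(5/3) = 48.170
dT = 25 * 215.36 / 48.170 = 111.77 K
T = 293 + 111.77 = 404.77 K

404.77 K


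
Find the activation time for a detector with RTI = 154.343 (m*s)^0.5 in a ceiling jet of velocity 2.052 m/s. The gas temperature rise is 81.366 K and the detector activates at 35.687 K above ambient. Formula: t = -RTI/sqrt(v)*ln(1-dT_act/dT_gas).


dT_act/dT_gas = 0.43860
ln(1 - 0.43860) = -0.57732
t = -154.343 / sqrt(2.052) * -0.57732 = 62.203 s

62.203 s


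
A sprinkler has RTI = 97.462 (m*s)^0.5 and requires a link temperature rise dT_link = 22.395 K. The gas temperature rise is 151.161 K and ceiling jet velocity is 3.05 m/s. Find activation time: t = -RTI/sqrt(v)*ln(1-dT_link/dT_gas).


dT_link/dT_gas = 0.14815
ln(1 - 0.14815) = -0.16035
t = -97.462 / sqrt(3.05) * -0.16035 = 8.9485 s

8.9485 s


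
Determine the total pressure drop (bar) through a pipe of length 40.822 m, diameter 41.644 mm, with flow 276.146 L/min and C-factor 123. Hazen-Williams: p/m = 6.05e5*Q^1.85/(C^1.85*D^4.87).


Q^1.85 = 32818
C^1.85 = 7350.6
D^4.87 = 7.7129e+07
p/m = 0.035020 bar/m
p_total = 0.035020 * 40.822 = 1.4296 bar

1.4296 bar


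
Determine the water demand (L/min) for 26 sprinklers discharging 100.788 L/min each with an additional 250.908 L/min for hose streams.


Sprinkler demand = 26 * 100.788 = 2620.488 L/min
Total = 2620.488 + 250.908 = 2871.396 L/min

2871.396 L/min


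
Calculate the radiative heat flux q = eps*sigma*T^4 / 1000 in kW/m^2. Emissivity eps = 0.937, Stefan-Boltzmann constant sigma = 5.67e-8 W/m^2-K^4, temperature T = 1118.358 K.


T^4 = 1.5643e+12
q = 0.937 * 5.67e-8 * 1.5643e+12 / 1000 = 83.109 kW/m^2

83.109 kW/m^2


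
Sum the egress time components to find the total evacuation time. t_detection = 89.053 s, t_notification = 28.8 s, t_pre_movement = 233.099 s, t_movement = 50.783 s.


Total = 89.053 + 28.8 + 233.099 + 50.783 = 401.735 s

401.735 s


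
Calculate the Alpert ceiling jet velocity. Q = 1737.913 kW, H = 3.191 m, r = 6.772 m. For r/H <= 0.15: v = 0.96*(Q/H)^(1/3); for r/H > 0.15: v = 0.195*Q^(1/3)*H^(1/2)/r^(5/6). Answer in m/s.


r/H = 6.772 / 3.191 = 2.1222
r/H > 0.15, so v = 0.195*Q^(1/3)*H^(1/2)/r^(5/6)
Q^(1/3) = 12.023
H^(1/2) = 1.7863
r^(5/6) = 4.9234
v = 0.195 * 12.023 * 1.7863 / 4.9234 = 0.85063 m/s

0.85063 m/s


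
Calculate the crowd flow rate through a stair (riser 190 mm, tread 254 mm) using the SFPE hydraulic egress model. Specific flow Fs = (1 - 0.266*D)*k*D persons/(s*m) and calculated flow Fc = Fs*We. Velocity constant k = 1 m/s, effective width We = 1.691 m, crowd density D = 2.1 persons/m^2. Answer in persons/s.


1 - 0.266*D = 1 - 0.266*2.1 = 0.44140
Fs = 0.44140 * 1 * 2.1 = 0.92694 persons/(s*m)
Fc = 0.92694 * 1.691 = 1.5675 persons/s

1.5675 persons/s


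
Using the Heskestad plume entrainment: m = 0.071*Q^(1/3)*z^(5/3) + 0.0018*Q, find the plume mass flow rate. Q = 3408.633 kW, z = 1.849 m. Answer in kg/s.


Q^(1/3) = 15.050
z^(5/3) = 2.7854
First term = 0.071 * 15.050 * 2.7854 = 2.9763
Second term = 0.0018 * 3408.633 = 6.1355
m = 9.1119 kg/s

9.1119 kg/s


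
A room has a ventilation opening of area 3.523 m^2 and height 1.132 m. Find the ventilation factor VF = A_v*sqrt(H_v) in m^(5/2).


sqrt(H_v) = 1.0640
VF = 3.523 * 1.0640 = 3.7483 m^(5/2)

3.7483 m^(5/2)


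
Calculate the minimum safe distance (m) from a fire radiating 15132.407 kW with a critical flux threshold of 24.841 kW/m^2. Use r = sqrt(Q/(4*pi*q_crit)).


4*pi*q_crit = 312.16
Q/(4*pi*q_crit) = 48.476
r = sqrt(48.476) = 6.9625 m

6.9625 m


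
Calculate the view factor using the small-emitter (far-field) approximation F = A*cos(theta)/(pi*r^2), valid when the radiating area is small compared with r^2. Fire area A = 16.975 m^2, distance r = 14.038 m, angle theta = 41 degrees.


cos(41 deg) = 0.75471
pi*r^2 = 619.10
F = 16.975 * 0.75471 / 619.10 = 0.020693

0.020693


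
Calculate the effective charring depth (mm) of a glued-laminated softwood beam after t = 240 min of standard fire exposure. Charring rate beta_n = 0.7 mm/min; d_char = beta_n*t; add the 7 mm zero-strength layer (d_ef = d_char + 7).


d_char = 0.7 * 240 = 168 mm
d_ef = 168 + 1.0*7 = 175 mm

175 mm


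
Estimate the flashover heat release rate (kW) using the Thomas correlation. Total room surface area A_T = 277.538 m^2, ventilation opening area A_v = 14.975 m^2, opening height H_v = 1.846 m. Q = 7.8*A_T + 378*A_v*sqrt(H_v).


7.8*A_T = 2164.8
sqrt(H_v) = 1.3587
378*A_v*sqrt(H_v) = 7690.9
Q = 2164.8 + 7690.9 = 9855.6 kW

9855.6 kW


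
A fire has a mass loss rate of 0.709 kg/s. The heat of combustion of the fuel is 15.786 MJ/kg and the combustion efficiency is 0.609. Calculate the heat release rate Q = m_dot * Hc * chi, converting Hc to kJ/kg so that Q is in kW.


Hc = 15.786 MJ/kg = 15.786 * 1000 kJ/kg = 15786 kJ/kg
Q = 0.709 kg/s * 15786 kJ/kg * 0.609 = 6816.1 kW

6816.1 kW


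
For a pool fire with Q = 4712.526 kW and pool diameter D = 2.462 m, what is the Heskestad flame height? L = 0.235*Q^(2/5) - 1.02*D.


Q^(2/5) = 29.465
0.235 * Q^(2/5) = 6.9242
1.02 * D = 2.5112
L = 4.4130 m

4.4130 m


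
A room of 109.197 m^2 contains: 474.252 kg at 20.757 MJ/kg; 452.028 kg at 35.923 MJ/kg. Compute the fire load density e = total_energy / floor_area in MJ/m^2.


Total energy = 474.252*20.757 + 452.028*35.923
= 9844.049 + 16238.20
= 26082.25 MJ
e = 26082.25 / 109.197 = 238.86 MJ/m^2

238.86 MJ/m^2


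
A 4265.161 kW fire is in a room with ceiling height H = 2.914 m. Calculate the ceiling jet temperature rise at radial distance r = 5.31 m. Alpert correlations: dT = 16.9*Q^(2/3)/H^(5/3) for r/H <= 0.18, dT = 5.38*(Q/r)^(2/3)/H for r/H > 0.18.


r/H = 5.31 / 2.914 = 1.8222
r/H > 0.18, so dT = 5.38*(Q/r)^(2/3)/H
Q/r = 803.23
(Q/r)^(2/3) = 86.409
dT = 5.38 * 86.409 / 2.914 = 159.53 K

159.53 K


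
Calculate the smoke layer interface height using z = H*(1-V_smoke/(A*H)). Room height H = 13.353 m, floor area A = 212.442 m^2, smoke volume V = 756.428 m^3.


V/(A*H) = 0.26665
1 - 0.26665 = 0.73335
z = 13.353 * 0.73335 = 9.7924 m

9.7924 m


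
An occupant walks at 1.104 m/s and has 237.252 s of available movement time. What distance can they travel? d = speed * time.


d = 1.104 * 237.252 = 261.93 m

261.93 m


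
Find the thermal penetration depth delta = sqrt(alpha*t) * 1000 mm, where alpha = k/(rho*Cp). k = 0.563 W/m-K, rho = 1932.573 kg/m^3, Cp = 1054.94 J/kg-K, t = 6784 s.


alpha = 0.563 / (1932.573 * 1054.94) = 2.7615e-07 m^2/s
alpha * t = 0.0018734
delta = sqrt(0.0018734) * 1000 = 43.283 mm

43.283 mm


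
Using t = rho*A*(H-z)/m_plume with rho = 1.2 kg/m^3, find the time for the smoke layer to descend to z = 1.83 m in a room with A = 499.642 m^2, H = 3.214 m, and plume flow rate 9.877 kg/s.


H - z = 1.384 m
t = 1.2 * 499.642 * 1.384 / 9.877 = 84.014 s

84.014 s


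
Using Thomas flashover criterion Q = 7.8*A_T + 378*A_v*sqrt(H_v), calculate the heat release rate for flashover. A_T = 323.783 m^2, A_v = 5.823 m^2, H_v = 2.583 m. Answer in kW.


7.8*A_T = 2525.5
sqrt(H_v) = 1.6072
378*A_v*sqrt(H_v) = 3537.5
Q = 2525.5 + 3537.5 = 6063.0 kW

6063.0 kW


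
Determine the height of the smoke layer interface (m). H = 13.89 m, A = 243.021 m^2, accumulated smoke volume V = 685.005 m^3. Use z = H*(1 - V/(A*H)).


V/(A*H) = 0.20293
1 - 0.20293 = 0.79707
z = 13.89 * 0.79707 = 11.071 m

11.071 m


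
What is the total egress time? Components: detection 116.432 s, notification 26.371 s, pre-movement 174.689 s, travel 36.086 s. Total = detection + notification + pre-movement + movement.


Total = 116.432 + 26.371 + 174.689 + 36.086 = 353.578 s

353.578 s


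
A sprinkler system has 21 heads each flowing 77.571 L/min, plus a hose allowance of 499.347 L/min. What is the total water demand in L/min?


Sprinkler demand = 21 * 77.571 = 1628.991 L/min
Total = 1628.991 + 499.347 = 2128.338 L/min

2128.338 L/min


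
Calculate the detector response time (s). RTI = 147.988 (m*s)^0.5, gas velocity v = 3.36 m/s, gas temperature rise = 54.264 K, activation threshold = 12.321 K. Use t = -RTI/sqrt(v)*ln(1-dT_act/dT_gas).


dT_act/dT_gas = 0.22706
ln(1 - 0.22706) = -0.25755
t = -147.988 / sqrt(3.36) * -0.25755 = 20.793 s

20.793 s


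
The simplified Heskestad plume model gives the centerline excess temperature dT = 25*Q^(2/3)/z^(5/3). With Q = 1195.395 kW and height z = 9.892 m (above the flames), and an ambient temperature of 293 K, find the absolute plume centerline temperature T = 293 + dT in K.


Q^(2/3) = 112.64
z^(5/3) = 45.583
dT = 25 * 112.64 / 45.583 = 61.774 K
T = 293 + 61.774 = 354.77 K

354.77 K


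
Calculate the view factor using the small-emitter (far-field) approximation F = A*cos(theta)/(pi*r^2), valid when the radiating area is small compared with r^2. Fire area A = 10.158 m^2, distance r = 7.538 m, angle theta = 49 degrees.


cos(49 deg) = 0.65606
pi*r^2 = 178.51
F = 10.158 * 0.65606 / 178.51 = 0.037333

0.037333


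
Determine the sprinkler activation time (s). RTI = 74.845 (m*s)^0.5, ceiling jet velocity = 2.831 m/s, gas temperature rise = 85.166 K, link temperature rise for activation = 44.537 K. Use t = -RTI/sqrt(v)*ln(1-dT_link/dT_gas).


dT_link/dT_gas = 0.52294
ln(1 - 0.52294) = -0.74012
t = -74.845 / sqrt(2.831) * -0.74012 = 32.923 s

32.923 s


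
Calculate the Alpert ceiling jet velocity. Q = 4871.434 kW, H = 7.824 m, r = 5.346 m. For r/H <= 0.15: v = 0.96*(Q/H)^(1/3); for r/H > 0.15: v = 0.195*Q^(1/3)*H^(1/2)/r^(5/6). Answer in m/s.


r/H = 5.346 / 7.824 = 0.68328
r/H > 0.15, so v = 0.195*Q^(1/3)*H^(1/2)/r^(5/6)
Q^(1/3) = 16.952
H^(1/2) = 2.7971
r^(5/6) = 4.0429
v = 0.195 * 16.952 * 2.7971 / 4.0429 = 2.2871 m/s

2.2871 m/s


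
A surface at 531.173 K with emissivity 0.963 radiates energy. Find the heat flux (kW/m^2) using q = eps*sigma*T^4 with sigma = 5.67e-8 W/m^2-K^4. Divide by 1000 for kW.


T^4 = 7.9606e+10
q = 0.963 * 5.67e-8 * 7.9606e+10 / 1000 = 4.3466 kW/m^2

4.3466 kW/m^2


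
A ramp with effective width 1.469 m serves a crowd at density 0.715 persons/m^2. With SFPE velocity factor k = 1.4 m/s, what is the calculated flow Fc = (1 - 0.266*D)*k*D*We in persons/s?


1 - 0.266*D = 1 - 0.266*0.715 = 0.80981
Fs = 0.80981 * 1.4 * 0.715 = 0.81062 persons/(s*m)
Fc = 0.81062 * 1.469 = 1.1908 persons/s

1.1908 persons/s


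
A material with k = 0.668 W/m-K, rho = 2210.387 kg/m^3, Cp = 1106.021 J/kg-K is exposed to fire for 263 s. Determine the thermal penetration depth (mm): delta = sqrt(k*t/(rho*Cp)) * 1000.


alpha = 0.668 / (2210.387 * 1106.021) = 2.7324e-07 m^2/s
alpha * t = 7.1862e-05
delta = sqrt(7.1862e-05) * 1000 = 8.4772 mm

8.4772 mm


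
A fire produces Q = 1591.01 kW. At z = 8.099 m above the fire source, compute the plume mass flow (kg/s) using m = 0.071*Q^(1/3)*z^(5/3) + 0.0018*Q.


Q^(1/3) = 11.674
z^(5/3) = 32.663
First term = 0.071 * 11.674 * 32.663 = 27.073
Second term = 0.0018 * 1591.01 = 2.8638
m = 29.937 kg/s

29.937 kg/s


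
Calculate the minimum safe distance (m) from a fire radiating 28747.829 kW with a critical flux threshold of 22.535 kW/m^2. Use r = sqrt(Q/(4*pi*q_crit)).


4*pi*q_crit = 283.18
Q/(4*pi*q_crit) = 101.52
r = sqrt(101.52) = 10.076 m

10.076 m


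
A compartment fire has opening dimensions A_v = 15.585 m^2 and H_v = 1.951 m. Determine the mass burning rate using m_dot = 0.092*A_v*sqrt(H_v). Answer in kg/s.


sqrt(H_v) = 1.3968
m_dot = 0.092 * 15.585 * 1.3968 = 2.0027 kg/s

2.0027 kg/s


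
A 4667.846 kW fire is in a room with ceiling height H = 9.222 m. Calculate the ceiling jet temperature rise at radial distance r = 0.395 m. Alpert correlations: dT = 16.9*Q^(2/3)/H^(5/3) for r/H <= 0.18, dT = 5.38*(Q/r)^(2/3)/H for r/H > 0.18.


r/H = 0.395 / 9.222 = 0.042832
r/H <= 0.18, so dT = 16.9*Q^(2/3)/H^(5/3)
Q^(2/3) = 279.30
H^(5/3) = 40.555
dT = 16.9 * 279.30 / 40.555 = 116.39 K

116.39 K


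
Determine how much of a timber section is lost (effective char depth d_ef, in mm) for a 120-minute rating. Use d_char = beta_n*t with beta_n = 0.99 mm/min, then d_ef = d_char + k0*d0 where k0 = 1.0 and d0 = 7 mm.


d_char = 0.99 * 120 = 118.8 mm
d_ef = 118.8 + 1.0*7 = 125.8 mm

125.8 mm


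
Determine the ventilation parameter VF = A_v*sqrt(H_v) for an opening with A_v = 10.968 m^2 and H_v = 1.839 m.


sqrt(H_v) = 1.3561
VF = 10.968 * 1.3561 = 14.874 m^(5/2)

14.874 m^(5/2)


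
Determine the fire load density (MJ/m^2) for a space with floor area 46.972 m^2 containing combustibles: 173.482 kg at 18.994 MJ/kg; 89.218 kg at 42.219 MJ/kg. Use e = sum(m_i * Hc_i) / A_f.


Total energy = 173.482*18.994 + 89.218*42.219
= 3295.117 + 3766.695
= 7061.812 MJ
e = 7061.812 / 46.972 = 150.34 MJ/m^2

150.34 MJ/m^2


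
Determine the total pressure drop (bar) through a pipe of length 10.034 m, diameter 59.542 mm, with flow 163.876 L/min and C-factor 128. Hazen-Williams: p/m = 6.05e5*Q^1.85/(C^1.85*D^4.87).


Q^1.85 = 12498
C^1.85 = 7913.0
D^4.87 = 4.3994e+08
p/m = 0.0021721 bar/m
p_total = 0.0021721 * 10.034 = 0.021795 bar

0.021795 bar


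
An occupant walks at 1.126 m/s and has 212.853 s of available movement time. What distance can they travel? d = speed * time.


d = 1.126 * 212.853 = 239.67 m

239.67 m


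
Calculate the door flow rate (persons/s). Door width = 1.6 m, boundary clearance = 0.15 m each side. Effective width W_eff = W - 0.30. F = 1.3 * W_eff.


W_eff = 1.6 - 0.30 = 1.3 m
F = 1.3 * 1.3 = 1.69 persons/s

1.69 persons/s


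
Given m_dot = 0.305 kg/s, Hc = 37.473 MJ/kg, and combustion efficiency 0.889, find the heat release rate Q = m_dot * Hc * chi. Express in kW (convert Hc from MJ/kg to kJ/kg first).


Hc = 37.473 MJ/kg = 37.473 * 1000 kJ/kg = 37473 kJ/kg
Q = 0.305 kg/s * 37473 kJ/kg * 0.889 = 10161 kW

10161 kW


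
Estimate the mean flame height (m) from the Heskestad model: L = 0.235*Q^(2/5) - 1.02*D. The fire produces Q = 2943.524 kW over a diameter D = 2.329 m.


Q^(2/5) = 24.409
0.235 * Q^(2/5) = 5.7361
1.02 * D = 2.3756
L = 3.3605 m

3.3605 m


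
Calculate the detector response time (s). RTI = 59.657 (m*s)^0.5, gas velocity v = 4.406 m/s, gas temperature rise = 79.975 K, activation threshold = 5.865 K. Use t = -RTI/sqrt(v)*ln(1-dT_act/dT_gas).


dT_act/dT_gas = 0.073335
ln(1 - 0.073335) = -0.076164
t = -59.657 / sqrt(4.406) * -0.076164 = 2.1646 s

2.1646 s


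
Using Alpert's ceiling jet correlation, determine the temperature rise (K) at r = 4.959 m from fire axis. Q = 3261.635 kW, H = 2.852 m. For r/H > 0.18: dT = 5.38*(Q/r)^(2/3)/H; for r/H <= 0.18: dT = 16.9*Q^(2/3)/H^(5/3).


r/H = 4.959 / 2.852 = 1.7388
r/H > 0.18, so dT = 5.38*(Q/r)^(2/3)/H
Q/r = 657.72
(Q/r)^(2/3) = 75.630
dT = 5.38 * 75.630 / 2.852 = 142.67 K

142.67 K


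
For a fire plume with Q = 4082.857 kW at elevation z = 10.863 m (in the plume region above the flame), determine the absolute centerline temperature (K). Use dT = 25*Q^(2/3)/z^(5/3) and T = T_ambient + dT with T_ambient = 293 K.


Q^(2/3) = 255.45
z^(5/3) = 53.282
dT = 25 * 255.45 / 53.282 = 119.86 K
T = 293 + 119.86 = 412.86 K

412.86 K


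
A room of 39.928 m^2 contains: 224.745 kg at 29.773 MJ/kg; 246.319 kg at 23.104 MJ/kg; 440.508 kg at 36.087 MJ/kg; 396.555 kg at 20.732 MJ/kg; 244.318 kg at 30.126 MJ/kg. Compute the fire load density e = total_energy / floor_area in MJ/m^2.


Total energy = 224.745*29.773 + 246.319*23.104 + 440.508*36.087 + 396.555*20.732 + 244.318*30.126
= 6691.333 + 5690.954 + 15896.61 + 8221.378 + 7360.324
= 43860.60 MJ
e = 43860.60 / 39.928 = 1098.5 MJ/m^2

1098.5 MJ/m^2


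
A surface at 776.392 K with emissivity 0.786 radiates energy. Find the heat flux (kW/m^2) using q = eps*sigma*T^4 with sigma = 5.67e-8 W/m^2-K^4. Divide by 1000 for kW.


T^4 = 3.6335e+11
q = 0.786 * 5.67e-8 * 3.6335e+11 / 1000 = 16.193 kW/m^2

16.193 kW/m^2


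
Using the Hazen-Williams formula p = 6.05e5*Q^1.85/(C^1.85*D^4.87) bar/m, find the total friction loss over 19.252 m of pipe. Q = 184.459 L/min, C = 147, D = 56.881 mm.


Q^1.85 = 15557
C^1.85 = 10222
D^4.87 = 3.5212e+08
p/m = 0.0026148 bar/m
p_total = 0.0026148 * 19.252 = 0.050341 bar

0.050341 bar


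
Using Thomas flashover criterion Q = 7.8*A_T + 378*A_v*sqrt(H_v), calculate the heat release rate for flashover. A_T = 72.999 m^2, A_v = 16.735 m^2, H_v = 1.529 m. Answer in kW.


7.8*A_T = 569.39
sqrt(H_v) = 1.2365
378*A_v*sqrt(H_v) = 7822.1
Q = 569.39 + 7822.1 = 8391.5 kW

8391.5 kW


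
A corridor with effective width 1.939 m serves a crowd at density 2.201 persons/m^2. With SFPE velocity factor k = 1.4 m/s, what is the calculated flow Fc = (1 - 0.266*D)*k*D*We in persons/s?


1 - 0.266*D = 1 - 0.266*2.201 = 0.41453
Fs = 0.41453 * 1.4 * 2.201 = 1.2773 persons/(s*m)
Fc = 1.2773 * 1.939 = 2.4768 persons/s

2.4768 persons/s


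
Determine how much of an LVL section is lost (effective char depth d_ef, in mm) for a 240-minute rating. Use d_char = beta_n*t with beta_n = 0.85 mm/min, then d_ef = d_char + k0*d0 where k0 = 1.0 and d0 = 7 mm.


d_char = 0.85 * 240 = 204 mm
d_ef = 204 + 1.0*7 = 211 mm

211 mm


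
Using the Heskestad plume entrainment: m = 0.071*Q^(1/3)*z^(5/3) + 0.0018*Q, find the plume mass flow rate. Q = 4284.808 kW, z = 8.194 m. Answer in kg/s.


Q^(1/3) = 16.242
z^(5/3) = 33.304
First term = 0.071 * 16.242 * 33.304 = 38.406
Second term = 0.0018 * 4284.808 = 7.7127
m = 46.118 kg/s

46.118 kg/s


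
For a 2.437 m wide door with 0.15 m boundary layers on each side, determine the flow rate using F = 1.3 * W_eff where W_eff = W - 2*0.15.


W_eff = 2.437 - 0.30 = 2.137 m
F = 1.3 * 2.137 = 2.7781 persons/s

2.7781 persons/s


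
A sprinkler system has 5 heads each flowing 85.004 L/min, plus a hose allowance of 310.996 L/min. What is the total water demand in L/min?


Sprinkler demand = 5 * 85.004 = 425.02 L/min
Total = 425.02 + 310.996 = 736.016 L/min

736.016 L/min


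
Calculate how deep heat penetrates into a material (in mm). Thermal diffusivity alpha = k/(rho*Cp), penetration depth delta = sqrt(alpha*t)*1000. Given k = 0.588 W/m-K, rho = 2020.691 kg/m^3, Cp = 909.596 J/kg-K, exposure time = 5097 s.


alpha = 0.588 / (2020.691 * 909.596) = 3.1991e-07 m^2/s
alpha * t = 0.0016306
delta = sqrt(0.0016306) * 1000 = 40.381 mm

40.381 mm


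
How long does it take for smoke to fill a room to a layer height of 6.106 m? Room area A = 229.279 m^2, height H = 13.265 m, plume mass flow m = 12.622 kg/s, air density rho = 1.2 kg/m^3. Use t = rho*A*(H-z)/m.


H - z = 7.159 m
t = 1.2 * 229.279 * 7.159 / 12.622 = 156.05 s

156.05 s


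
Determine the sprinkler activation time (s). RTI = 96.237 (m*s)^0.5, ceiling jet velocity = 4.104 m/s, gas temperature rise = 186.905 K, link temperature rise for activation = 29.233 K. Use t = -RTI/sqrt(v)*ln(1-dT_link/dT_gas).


dT_link/dT_gas = 0.15641
ln(1 - 0.15641) = -0.17008
t = -96.237 / sqrt(4.104) * -0.17008 = 8.0798 s

8.0798 s


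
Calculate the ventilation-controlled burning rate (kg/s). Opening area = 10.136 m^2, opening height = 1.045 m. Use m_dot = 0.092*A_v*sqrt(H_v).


sqrt(H_v) = 1.0223
m_dot = 0.092 * 10.136 * 1.0223 = 0.95326 kg/s

0.95326 kg/s


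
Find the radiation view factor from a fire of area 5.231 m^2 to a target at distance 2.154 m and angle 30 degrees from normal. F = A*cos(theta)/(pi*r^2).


cos(30 deg) = 0.86603
pi*r^2 = 14.576
F = 5.231 * 0.86603 / 14.576 = 0.31080

0.31080


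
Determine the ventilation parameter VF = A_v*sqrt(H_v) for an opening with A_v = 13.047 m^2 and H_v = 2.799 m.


sqrt(H_v) = 1.6730
VF = 13.047 * 1.6730 = 21.828 m^(5/2)

21.828 m^(5/2)


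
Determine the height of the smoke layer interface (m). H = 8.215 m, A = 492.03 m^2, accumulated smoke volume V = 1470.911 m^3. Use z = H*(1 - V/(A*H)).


V/(A*H) = 0.36390
1 - 0.36390 = 0.63610
z = 8.215 * 0.63610 = 5.2255 m

5.2255 m


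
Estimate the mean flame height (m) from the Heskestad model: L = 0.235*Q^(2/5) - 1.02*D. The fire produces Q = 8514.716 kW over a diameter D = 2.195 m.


Q^(2/5) = 37.331
0.235 * Q^(2/5) = 8.7728
1.02 * D = 2.2389
L = 6.5339 m

6.5339 m


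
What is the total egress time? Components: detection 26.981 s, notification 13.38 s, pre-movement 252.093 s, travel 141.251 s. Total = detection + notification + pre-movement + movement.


Total = 26.981 + 13.38 + 252.093 + 141.251 = 433.705 s

433.705 s


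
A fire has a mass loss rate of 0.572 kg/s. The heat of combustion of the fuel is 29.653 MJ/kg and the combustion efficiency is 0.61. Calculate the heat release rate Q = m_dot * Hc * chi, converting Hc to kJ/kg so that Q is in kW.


Hc = 29.653 MJ/kg = 29.653 * 1000 kJ/kg = 29653 kJ/kg
Q = 0.572 kg/s * 29653 kJ/kg * 0.61 = 10347 kW

10347 kW


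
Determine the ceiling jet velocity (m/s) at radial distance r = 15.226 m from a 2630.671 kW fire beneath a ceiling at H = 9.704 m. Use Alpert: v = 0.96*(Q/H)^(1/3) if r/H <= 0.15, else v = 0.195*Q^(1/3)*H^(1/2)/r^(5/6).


r/H = 15.226 / 9.704 = 1.5690
r/H > 0.15, so v = 0.195*Q^(1/3)*H^(1/2)/r^(5/6)
Q^(1/3) = 13.805
H^(1/2) = 3.1151
r^(5/6) = 9.6714
v = 0.195 * 13.805 * 3.1151 / 9.6714 = 0.86705 m/s

0.86705 m/s


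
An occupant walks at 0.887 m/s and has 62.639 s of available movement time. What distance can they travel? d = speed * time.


d = 0.887 * 62.639 = 55.561 m

55.561 m


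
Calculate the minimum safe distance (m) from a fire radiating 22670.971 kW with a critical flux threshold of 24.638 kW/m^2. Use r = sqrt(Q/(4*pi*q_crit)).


4*pi*q_crit = 309.61
Q/(4*pi*q_crit) = 73.224
r = sqrt(73.224) = 8.5571 m

8.5571 m


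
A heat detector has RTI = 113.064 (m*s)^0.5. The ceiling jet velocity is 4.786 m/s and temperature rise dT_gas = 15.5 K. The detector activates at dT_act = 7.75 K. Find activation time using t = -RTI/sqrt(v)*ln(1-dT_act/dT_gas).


dT_act/dT_gas = 0.5
ln(1 - 0.5) = -0.69315
t = -113.064 / sqrt(4.786) * -0.69315 = 35.823 s

35.823 s


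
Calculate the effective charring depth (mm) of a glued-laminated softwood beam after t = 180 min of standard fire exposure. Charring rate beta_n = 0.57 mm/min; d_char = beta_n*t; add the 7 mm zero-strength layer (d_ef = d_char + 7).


d_char = 0.57 * 180 = 102.6 mm
d_ef = 102.6 + 1.0*7 = 109.6 mm

109.6 mm


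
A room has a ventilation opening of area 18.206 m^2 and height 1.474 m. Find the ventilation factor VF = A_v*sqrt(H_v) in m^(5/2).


sqrt(H_v) = 1.2141
VF = 18.206 * 1.2141 = 22.104 m^(5/2)

22.104 m^(5/2)


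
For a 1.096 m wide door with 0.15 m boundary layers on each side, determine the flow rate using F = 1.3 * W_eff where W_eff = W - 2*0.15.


W_eff = 1.096 - 0.30 = 0.796 m
F = 1.3 * 0.796 = 1.0348 persons/s

1.0348 persons/s


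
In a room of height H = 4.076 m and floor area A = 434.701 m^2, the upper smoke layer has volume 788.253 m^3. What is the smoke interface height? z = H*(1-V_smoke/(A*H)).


V/(A*H) = 0.44488
1 - 0.44488 = 0.55512
z = 4.076 * 0.55512 = 2.2627 m

2.2627 m


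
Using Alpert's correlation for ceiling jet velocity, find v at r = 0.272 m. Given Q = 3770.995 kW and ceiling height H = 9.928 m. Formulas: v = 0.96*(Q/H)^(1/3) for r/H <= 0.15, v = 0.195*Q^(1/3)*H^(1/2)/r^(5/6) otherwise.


r/H = 0.272 / 9.928 = 0.027397
r/H <= 0.15, so v = 0.96*(Q/H)^(1/3)
Q/H = 379.83
(Q/H)^(1/3) = 7.2421
v = 0.96 * 7.2421 = 6.9524 m/s

6.9524 m/s


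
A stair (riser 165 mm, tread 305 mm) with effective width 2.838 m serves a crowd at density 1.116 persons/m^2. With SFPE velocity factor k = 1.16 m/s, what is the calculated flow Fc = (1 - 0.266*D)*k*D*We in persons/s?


1 - 0.266*D = 1 - 0.266*1.116 = 0.70314
Fs = 0.70314 * 1.16 * 1.116 = 0.91026 persons/(s*m)
Fc = 0.91026 * 2.838 = 2.5833 persons/s

2.5833 persons/s


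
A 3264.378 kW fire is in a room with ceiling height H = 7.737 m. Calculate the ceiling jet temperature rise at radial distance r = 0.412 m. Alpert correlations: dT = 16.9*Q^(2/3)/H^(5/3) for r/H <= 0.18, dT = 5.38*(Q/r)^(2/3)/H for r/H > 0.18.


r/H = 0.412 / 7.737 = 0.053251
r/H <= 0.18, so dT = 16.9*Q^(2/3)/H^(5/3)
Q^(2/3) = 220.06
H^(5/3) = 30.266
dT = 16.9 * 220.06 / 30.266 = 122.88 K

122.88 K


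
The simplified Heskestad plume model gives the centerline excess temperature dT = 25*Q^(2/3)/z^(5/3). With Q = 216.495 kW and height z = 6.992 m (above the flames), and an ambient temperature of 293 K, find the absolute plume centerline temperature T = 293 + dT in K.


Q^(2/3) = 36.055
z^(5/3) = 25.566
dT = 25 * 36.055 / 25.566 = 35.256 K
T = 293 + 35.256 = 328.26 K

328.26 K


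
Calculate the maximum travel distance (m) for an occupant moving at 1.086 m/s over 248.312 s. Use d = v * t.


d = 1.086 * 248.312 = 269.67 m

269.67 m


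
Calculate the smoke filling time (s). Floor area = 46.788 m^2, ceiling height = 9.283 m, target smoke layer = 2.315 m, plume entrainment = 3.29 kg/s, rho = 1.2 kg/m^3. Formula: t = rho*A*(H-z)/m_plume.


H - z = 6.968 m
t = 1.2 * 46.788 * 6.968 / 3.29 = 118.91 s

118.91 s


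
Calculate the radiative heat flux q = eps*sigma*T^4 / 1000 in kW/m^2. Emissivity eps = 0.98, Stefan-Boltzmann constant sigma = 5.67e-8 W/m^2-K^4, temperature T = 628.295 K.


T^4 = 1.5583e+11
q = 0.98 * 5.67e-8 * 1.5583e+11 / 1000 = 8.6589 kW/m^2

8.6589 kW/m^2


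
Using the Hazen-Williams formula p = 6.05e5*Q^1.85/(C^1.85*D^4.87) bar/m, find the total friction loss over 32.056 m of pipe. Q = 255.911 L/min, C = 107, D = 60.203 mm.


Q^1.85 = 28508
C^1.85 = 5680.2
D^4.87 = 4.6424e+08
p/m = 0.0065406 bar/m
p_total = 0.0065406 * 32.056 = 0.20967 bar

0.20967 bar


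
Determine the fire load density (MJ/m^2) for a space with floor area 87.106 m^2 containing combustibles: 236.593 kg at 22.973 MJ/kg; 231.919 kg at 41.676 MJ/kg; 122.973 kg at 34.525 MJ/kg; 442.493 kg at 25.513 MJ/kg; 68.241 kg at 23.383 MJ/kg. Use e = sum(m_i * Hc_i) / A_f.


Total energy = 236.593*22.973 + 231.919*41.676 + 122.973*34.525 + 442.493*25.513 + 68.241*23.383
= 5435.251 + 9665.456 + 4245.643 + 11289.32 + 1595.679
= 32231.35 MJ
e = 32231.35 / 87.106 = 370.02 MJ/m^2

370.02 MJ/m^2


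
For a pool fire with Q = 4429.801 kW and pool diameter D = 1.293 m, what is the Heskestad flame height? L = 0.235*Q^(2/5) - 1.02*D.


Q^(2/5) = 28.744
0.235 * Q^(2/5) = 6.7549
1.02 * D = 1.3189
L = 5.4361 m

5.4361 m


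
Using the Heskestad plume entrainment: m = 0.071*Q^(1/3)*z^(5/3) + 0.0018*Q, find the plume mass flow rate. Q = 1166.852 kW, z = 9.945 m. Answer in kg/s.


Q^(1/3) = 10.528
z^(5/3) = 45.991
First term = 0.071 * 10.528 * 45.991 = 34.377
Second term = 0.0018 * 1166.852 = 2.1003
m = 36.478 kg/s

36.478 kg/s


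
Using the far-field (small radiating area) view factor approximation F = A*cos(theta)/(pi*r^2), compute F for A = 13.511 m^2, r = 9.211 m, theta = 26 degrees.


cos(26 deg) = 0.89879
pi*r^2 = 266.54
F = 13.511 * 0.89879 / 266.54 = 0.045560

0.045560


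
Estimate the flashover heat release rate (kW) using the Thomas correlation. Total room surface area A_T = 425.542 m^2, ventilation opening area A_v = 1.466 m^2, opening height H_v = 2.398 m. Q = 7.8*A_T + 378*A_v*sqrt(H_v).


7.8*A_T = 3319.2
sqrt(H_v) = 1.5485
378*A_v*sqrt(H_v) = 858.12
Q = 3319.2 + 858.12 = 4177.4 kW

4177.4 kW


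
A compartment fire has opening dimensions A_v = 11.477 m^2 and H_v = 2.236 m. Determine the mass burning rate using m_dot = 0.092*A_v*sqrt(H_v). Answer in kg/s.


sqrt(H_v) = 1.4953
m_dot = 0.092 * 11.477 * 1.4953 = 1.5789 kg/s

1.5789 kg/s


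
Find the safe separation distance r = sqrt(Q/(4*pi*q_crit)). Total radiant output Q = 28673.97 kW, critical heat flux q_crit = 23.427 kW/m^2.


4*pi*q_crit = 294.39
Q/(4*pi*q_crit) = 97.401
r = sqrt(97.401) = 9.8692 m

9.8692 m


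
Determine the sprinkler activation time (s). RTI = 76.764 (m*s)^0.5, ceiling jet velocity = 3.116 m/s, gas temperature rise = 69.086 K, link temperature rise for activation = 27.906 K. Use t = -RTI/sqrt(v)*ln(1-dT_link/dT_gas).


dT_link/dT_gas = 0.40393
ln(1 - 0.40393) = -0.51740
t = -76.764 / sqrt(3.116) * -0.51740 = 22.500 s

22.500 s


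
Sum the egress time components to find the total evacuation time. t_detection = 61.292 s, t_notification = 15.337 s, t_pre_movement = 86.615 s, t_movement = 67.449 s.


Total = 61.292 + 15.337 + 86.615 + 67.449 = 230.693 s

230.693 s


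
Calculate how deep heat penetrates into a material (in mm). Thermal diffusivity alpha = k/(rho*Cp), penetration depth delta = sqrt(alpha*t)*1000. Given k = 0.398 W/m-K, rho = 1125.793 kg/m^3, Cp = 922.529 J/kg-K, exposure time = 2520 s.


alpha = 0.398 / (1125.793 * 922.529) = 3.8322e-07 m^2/s
alpha * t = 0.00096571
delta = sqrt(0.00096571) * 1000 = 31.076 mm

31.076 mm


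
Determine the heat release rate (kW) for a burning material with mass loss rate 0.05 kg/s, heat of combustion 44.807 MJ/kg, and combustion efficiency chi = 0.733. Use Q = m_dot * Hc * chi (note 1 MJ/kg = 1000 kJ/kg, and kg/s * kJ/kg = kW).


Hc = 44.807 MJ/kg = 44.807 * 1000 kJ/kg = 44807 kJ/kg
Q = 0.05 kg/s * 44807 kJ/kg * 0.733 = 1642.2 kW

1642.2 kW


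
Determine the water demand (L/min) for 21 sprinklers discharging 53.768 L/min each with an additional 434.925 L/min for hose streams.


Sprinkler demand = 21 * 53.768 = 1129.128 L/min
Total = 1129.128 + 434.925 = 1564.053 L/min

1564.053 L/min


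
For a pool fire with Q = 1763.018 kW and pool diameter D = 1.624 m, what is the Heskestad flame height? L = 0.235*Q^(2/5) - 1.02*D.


Q^(2/5) = 19.884
0.235 * Q^(2/5) = 4.6727
1.02 * D = 1.6565
L = 3.0162 m

3.0162 m


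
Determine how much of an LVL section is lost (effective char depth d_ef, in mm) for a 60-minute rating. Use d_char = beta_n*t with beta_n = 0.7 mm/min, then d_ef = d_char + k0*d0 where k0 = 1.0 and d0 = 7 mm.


d_char = 0.7 * 60 = 42 mm
d_ef = 42 + 1.0*7 = 49 mm

49 mm


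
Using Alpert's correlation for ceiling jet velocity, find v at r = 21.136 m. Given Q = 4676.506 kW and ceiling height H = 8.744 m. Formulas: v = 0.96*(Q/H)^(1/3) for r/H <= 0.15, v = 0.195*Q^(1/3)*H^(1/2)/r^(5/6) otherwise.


r/H = 21.136 / 8.744 = 2.4172
r/H > 0.15, so v = 0.195*Q^(1/3)*H^(1/2)/r^(5/6)
Q^(1/3) = 16.723
H^(1/2) = 2.9570
r^(5/6) = 12.711
v = 0.195 * 16.723 * 2.9570 / 12.711 = 0.75860 m/s

0.75860 m/s


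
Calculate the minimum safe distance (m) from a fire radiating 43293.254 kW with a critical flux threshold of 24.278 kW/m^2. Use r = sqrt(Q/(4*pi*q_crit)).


4*pi*q_crit = 305.09
Q/(4*pi*q_crit) = 141.90
r = sqrt(141.90) = 11.912 m

11.912 m


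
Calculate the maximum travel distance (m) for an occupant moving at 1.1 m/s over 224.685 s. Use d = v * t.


d = 1.1 * 224.685 = 247.15 m

247.15 m


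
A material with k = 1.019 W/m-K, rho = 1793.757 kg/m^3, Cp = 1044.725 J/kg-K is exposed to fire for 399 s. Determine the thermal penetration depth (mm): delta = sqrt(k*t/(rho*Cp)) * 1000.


alpha = 1.019 / (1793.757 * 1044.725) = 5.4376e-07 m^2/s
alpha * t = 0.00021696
delta = sqrt(0.00021696) * 1000 = 14.730 mm

14.730 mm


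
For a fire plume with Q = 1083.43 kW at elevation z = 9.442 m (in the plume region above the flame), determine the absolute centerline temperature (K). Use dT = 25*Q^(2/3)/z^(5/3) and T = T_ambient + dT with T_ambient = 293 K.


Q^(2/3) = 105.49
z^(5/3) = 42.180
dT = 25 * 105.49 / 42.180 = 62.522 K
T = 293 + 62.522 = 355.52 K

355.52 K


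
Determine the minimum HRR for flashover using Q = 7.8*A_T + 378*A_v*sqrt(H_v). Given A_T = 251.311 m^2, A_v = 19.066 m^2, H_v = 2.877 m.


7.8*A_T = 1960.2
sqrt(H_v) = 1.6962
378*A_v*sqrt(H_v) = 12224
Q = 1960.2 + 12224 = 14184 kW

14184 kW
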